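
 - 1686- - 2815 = 1129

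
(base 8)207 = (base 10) 135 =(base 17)7g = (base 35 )3u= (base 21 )69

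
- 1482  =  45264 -46746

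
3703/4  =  3703/4  =  925.75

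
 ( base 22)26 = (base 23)24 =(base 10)50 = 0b110010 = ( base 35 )1f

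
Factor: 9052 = 2^2*31^1*73^1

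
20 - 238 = - 218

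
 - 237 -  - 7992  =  7755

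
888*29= 25752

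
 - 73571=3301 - 76872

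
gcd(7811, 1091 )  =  1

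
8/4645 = 8/4645=0.00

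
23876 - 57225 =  - 33349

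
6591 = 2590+4001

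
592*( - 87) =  - 51504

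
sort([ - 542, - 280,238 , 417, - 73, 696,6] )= [ - 542, - 280,-73, 6, 238, 417,696] 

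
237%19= 9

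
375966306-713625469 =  - 337659163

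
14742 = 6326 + 8416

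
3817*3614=13794638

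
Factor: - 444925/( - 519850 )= 481/562 = 2^ ( - 1 )*  13^1*37^1*281^( - 1)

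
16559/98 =168 + 95/98= 168.97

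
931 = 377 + 554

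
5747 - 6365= - 618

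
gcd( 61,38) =1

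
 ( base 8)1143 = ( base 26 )nd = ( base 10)611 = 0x263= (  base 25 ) ob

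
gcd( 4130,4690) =70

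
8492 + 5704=14196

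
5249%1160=609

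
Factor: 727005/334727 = 3^1*5^1*17^1 * 2851^1*334727^(-1 )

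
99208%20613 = 16756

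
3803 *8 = 30424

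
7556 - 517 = 7039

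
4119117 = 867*4751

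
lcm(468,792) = 10296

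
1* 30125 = 30125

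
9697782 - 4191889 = 5505893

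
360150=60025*6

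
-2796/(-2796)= 1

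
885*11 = 9735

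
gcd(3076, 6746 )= 2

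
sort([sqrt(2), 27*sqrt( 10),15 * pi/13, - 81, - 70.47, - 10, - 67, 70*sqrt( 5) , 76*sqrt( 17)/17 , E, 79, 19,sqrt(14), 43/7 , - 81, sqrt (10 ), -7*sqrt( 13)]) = [-81,-81,-70.47, - 67,  -  7*sqrt( 13 ), - 10,  sqrt(2),E,sqrt(10), 15 * pi/13 , sqrt(14),43/7,76*sqrt( 17 )/17,19, 79,27*sqrt(10),70*sqrt(5)]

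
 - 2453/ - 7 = 2453/7 = 350.43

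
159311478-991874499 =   -  832563021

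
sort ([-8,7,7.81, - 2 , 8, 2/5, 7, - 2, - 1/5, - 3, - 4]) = [ - 8, - 4, - 3,-2, - 2, - 1/5, 2/5,7,7,7.81,  8] 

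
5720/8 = 715 = 715.00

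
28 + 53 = 81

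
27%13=1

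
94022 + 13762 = 107784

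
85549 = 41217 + 44332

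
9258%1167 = 1089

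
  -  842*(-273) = 229866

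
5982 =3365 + 2617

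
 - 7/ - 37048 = 7/37048 = 0.00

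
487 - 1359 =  - 872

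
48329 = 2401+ 45928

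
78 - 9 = 69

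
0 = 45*0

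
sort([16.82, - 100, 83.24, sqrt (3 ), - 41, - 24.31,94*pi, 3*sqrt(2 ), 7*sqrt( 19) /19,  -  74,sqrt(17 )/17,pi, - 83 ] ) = [ - 100  ,- 83, - 74, - 41  , - 24.31,sqrt( 17 ) /17 , 7 *sqrt(19) /19,sqrt( 3 ),pi,3 * sqrt( 2), 16.82,  83.24 , 94*pi ] 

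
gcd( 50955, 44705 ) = 5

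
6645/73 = 91 + 2/73  =  91.03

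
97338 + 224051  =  321389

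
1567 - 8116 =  - 6549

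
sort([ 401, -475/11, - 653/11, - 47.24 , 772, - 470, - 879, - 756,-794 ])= [-879,-794, - 756,-470, - 653/11, - 47.24,  -  475/11,401, 772 ]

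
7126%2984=1158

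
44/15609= 4/1419 = 0.00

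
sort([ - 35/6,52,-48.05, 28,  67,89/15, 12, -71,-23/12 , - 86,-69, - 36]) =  [-86,-71, - 69, - 48.05, - 36,-35/6,- 23/12 , 89/15, 12,28 , 52,  67] 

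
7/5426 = 7/5426 =0.00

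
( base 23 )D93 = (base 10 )7087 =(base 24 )c77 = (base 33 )6gp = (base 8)15657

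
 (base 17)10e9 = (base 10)5160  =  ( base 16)1428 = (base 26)7gc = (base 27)723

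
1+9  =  10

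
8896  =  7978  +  918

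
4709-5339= - 630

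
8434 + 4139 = 12573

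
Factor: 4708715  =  5^1*11^2 * 43^1*181^1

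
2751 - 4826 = - 2075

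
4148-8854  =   - 4706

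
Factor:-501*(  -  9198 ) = 4608198 = 2^1*3^3*7^1 * 73^1*167^1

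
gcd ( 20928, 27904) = 6976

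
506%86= 76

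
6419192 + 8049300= 14468492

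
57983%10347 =6248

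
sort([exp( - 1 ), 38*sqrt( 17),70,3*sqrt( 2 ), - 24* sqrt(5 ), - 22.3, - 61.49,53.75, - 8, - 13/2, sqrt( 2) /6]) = [-61.49,  -  24 * sqrt( 5 ), - 22.3, - 8, - 13/2,sqrt(  2 ) /6,exp ( - 1),3*sqrt(2),53.75,70,38*sqrt(17 )]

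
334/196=167/98 = 1.70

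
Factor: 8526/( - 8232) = -2^( - 2)*7^(-1 )*29^1   =  - 29/28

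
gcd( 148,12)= 4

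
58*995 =57710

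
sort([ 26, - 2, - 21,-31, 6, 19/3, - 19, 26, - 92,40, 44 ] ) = [ - 92, - 31, - 21, - 19, - 2,6,19/3, 26, 26, 40, 44 ] 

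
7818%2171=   1305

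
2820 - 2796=24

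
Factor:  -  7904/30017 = - 2^5  *19^1 * 2309^(  -  1)= - 608/2309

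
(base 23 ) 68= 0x92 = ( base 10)146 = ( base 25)5L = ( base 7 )266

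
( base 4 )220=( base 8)50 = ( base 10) 40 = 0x28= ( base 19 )22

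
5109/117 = 43 + 2/3 = 43.67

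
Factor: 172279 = 172279^1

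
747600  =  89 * 8400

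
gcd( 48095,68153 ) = 1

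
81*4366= 353646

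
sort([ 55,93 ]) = [ 55, 93 ]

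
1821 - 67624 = - 65803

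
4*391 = 1564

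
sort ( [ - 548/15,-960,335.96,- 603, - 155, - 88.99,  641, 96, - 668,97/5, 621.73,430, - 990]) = [-990 , - 960,-668, - 603,-155,  -  88.99, - 548/15 , 97/5, 96,335.96, 430, 621.73,641 ]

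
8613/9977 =783/907 = 0.86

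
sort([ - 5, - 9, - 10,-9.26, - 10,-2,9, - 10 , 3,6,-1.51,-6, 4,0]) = [-10,- 10, - 10, - 9.26, - 9,-6, - 5, - 2,-1.51,0, 3,  4,6,9]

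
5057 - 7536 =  - 2479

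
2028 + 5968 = 7996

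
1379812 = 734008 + 645804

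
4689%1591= 1507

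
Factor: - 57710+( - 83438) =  - 2^2* 7^1 * 71^2 =- 141148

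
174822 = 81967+92855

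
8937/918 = 9 + 25/34 = 9.74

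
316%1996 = 316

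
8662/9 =8662/9 = 962.44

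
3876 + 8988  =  12864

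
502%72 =70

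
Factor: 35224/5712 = 37/6 = 2^(  -  1 )*3^( - 1 )*37^1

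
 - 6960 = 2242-9202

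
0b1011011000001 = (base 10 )5825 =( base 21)D48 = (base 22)C0H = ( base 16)16C1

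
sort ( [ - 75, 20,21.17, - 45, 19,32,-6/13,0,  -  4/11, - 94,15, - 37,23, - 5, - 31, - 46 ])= [-94, - 75,-46  , - 45  , - 37, - 31, - 5, - 6/13, -4/11, 0,15,19,  20,21.17,23,32]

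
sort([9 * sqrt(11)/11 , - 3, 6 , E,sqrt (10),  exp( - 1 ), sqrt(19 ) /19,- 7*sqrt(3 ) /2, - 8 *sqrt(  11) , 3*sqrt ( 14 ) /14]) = [ - 8*sqrt ( 11 ), - 7*sqrt ( 3 )/2,-3,  sqrt(19 ) /19, exp( - 1), 3*sqrt(14) /14,9*sqrt(11 ) /11,E, sqrt(10),6]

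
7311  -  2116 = 5195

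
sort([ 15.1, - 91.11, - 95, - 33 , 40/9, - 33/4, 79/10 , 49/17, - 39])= [ - 95,-91.11, - 39,-33, - 33/4, 49/17, 40/9,79/10, 15.1]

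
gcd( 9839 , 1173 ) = 1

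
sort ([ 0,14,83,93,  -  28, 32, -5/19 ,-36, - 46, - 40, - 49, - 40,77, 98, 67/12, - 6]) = [ - 49,-46,-40 , - 40, - 36, - 28, - 6, - 5/19, 0, 67/12, 14 , 32 , 77,83,93 , 98]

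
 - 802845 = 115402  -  918247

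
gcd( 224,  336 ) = 112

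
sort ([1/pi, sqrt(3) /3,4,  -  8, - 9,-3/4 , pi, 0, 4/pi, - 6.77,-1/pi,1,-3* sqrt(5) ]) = [ - 9,-8, - 6.77,-3*sqrt(5), - 3/4,- 1/pi , 0,1/pi,sqrt( 3 )/3,  1,4/pi,  pi,4] 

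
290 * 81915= 23755350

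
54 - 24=30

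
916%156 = 136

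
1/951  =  1/951= 0.00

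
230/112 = 115/56= 2.05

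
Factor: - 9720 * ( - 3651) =2^3*3^6*5^1*1217^1 = 35487720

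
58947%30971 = 27976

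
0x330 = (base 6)3440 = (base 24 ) 1a0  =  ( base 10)816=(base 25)17g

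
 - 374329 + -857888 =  - 1232217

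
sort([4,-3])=[ - 3, 4 ]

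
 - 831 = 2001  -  2832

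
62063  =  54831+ 7232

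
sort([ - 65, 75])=[-65, 75]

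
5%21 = 5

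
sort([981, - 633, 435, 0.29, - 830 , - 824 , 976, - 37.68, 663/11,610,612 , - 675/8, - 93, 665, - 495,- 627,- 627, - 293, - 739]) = [ - 830,-824,-739 , - 633, - 627,- 627, - 495, - 293, - 93 , - 675/8, - 37.68,0.29, 663/11,  435, 610,612 , 665,976, 981]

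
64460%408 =404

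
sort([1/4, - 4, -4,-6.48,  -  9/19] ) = [ - 6.48,-4, - 4,-9/19,1/4 ] 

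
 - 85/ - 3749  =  85/3749  =  0.02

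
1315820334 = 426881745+888938589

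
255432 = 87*2936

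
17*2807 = 47719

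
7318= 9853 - 2535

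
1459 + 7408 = 8867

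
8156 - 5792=2364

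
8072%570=92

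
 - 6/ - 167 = 6/167 = 0.04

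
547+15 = 562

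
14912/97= 153  +  71/97 = 153.73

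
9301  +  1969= 11270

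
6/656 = 3/328 = 0.01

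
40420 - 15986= 24434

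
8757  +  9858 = 18615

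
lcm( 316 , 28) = 2212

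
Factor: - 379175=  - 5^2*29^1*523^1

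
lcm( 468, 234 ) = 468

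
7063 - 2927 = 4136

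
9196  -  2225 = 6971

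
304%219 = 85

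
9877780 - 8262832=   1614948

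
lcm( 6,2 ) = 6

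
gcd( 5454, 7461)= 9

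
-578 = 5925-6503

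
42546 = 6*7091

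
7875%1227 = 513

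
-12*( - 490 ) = 5880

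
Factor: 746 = 2^1*373^1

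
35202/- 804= - 44+29/134 = - 43.78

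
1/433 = 1/433 = 0.00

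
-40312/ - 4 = 10078/1= 10078.00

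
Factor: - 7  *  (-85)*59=5^1 * 7^1*17^1*59^1 = 35105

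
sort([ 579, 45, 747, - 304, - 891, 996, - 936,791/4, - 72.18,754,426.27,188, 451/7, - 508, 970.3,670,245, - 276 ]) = [ - 936,-891, - 508,-304, - 276, - 72.18,45 , 451/7,188,791/4, 245,426.27,579, 670,747, 754,970.3 , 996 ] 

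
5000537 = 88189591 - 83189054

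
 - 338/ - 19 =17  +  15/19 = 17.79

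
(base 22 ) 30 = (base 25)2g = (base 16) 42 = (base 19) 39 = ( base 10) 66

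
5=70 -65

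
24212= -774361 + 798573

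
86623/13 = 6663 + 4/13 = 6663.31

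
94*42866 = 4029404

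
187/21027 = 187/21027 = 0.01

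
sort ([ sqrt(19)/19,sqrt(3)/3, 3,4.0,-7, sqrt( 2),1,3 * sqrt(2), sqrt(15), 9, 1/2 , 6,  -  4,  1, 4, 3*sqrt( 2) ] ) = [ - 7, - 4, sqrt(19 ) /19 , 1/2,sqrt(3) /3,1,1, sqrt( 2 ), 3, sqrt( 15), 4.0, 4, 3*sqrt(2), 3 * sqrt(2), 6,9 ] 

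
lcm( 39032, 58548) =117096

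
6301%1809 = 874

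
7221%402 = 387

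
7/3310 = 7/3310 = 0.00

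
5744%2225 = 1294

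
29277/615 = 47 + 124/205 = 47.60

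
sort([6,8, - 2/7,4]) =[ - 2/7 , 4,6, 8 ] 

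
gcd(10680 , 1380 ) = 60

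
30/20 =1 + 1/2  =  1.50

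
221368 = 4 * 55342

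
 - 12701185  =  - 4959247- 7741938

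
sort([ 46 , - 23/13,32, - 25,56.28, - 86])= [ - 86,  -  25,  -  23/13,  32,46,56.28] 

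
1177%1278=1177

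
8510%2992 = 2526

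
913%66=55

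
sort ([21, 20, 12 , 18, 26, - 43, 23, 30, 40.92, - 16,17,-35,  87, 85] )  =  [  -  43, - 35 , -16, 12,17, 18, 20, 21  ,  23, 26, 30, 40.92, 85,  87]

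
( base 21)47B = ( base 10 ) 1922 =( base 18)5ge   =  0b11110000010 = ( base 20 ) 4G2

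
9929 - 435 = 9494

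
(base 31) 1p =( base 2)111000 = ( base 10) 56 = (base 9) 62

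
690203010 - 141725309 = 548477701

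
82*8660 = 710120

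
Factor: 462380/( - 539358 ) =-231190/269679 = - 2^1 * 3^(  -  1) *5^1*61^1 * 241^( - 1) * 373^(  -  1 )*379^1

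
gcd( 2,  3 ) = 1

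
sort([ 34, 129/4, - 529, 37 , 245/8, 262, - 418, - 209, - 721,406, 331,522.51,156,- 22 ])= [ - 721, - 529, - 418,  -  209, - 22,245/8, 129/4,34,37,156 , 262, 331, 406, 522.51] 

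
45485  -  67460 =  - 21975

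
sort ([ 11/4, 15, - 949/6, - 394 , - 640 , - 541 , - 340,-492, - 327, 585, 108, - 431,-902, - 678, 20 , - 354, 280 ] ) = [-902,  -  678, - 640, - 541, - 492, - 431, - 394, -354 , - 340,  -  327, - 949/6, 11/4, 15, 20,108, 280,  585 ] 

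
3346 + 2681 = 6027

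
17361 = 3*5787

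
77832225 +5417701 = 83249926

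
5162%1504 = 650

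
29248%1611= 250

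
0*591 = 0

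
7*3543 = 24801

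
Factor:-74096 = -2^4*11^1*421^1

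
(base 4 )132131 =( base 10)1949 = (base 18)605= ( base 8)3635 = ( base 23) 3FH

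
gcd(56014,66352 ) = 2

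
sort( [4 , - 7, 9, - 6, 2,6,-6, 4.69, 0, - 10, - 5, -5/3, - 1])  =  [  -  10, - 7, - 6,-6, - 5, - 5/3, - 1, 0, 2, 4, 4.69,6,9]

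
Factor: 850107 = 3^1 * 283369^1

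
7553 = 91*83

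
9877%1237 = 1218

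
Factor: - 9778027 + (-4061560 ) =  - 13839587= - 67^2 * 3083^1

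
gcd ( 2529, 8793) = 9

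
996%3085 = 996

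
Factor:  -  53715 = -3^1  *5^1*3581^1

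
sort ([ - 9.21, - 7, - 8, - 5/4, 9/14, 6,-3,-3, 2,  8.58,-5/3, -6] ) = [ - 9.21, - 8, - 7,  -  6, - 3, - 3,-5/3 ,- 5/4,9/14,2 , 6, 8.58 ]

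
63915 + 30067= 93982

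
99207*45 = 4464315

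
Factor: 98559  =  3^2*47^1*233^1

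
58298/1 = 58298 =58298.00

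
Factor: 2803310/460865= 560662/92173 = 2^1*197^1*1423^1*92173^( - 1)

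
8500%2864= 2772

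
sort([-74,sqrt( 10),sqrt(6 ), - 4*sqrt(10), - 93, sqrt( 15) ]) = [ - 93, - 74,  -  4*sqrt(10), sqrt( 6),  sqrt( 10), sqrt(15)] 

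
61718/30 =30859/15 =2057.27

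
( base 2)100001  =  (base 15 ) 23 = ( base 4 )201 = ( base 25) 18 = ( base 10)33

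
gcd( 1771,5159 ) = 77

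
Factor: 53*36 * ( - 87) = -2^2*3^3*29^1*53^1= - 165996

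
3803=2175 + 1628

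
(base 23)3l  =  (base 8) 132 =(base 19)4e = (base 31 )2s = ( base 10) 90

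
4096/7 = 4096/7 = 585.14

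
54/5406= 9/901 = 0.01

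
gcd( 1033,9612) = 1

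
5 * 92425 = 462125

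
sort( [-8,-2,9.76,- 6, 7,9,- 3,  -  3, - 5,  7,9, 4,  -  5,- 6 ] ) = [ -8,-6,  -  6 , - 5,  -  5, - 3,-3,  -  2, 4, 7,7,9 , 9,9.76]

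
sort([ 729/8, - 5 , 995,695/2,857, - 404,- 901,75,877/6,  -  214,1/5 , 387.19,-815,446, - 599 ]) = [- 901, - 815, - 599, - 404, - 214,-5,1/5,75,729/8,877/6,695/2,387.19,446, 857,995]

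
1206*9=10854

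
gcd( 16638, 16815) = 177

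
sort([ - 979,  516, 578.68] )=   [ -979,  516,578.68]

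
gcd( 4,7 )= 1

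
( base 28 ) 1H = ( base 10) 45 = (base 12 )39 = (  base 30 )1F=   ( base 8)55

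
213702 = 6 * 35617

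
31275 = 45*695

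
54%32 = 22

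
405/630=9/14 = 0.64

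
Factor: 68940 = 2^2*3^2*5^1*383^1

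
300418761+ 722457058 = 1022875819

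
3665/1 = 3665 = 3665.00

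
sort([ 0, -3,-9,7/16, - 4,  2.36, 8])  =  [-9, - 4, - 3,0, 7/16, 2.36, 8]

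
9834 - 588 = 9246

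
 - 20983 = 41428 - 62411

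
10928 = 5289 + 5639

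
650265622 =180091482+470174140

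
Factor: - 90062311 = -17^1 * 1979^1 *2677^1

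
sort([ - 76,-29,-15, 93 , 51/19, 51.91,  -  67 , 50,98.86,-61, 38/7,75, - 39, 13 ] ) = [ - 76 ,-67, - 61,-39, -29, - 15,51/19,38/7,13,50,51.91,75, 93,98.86]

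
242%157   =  85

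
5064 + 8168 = 13232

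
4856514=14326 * 339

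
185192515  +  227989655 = 413182170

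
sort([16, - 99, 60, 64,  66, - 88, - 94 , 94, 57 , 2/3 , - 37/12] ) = [-99, - 94, - 88 , - 37/12, 2/3,16, 57,60, 64,66, 94] 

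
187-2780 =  - 2593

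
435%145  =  0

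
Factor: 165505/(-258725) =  - 5^ ( - 1)*131^ ( - 1) * 419^1 = -419/655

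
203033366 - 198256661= 4776705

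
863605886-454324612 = 409281274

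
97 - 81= 16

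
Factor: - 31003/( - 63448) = 43/88 = 2^( -3) * 11^( - 1)*43^1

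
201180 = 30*6706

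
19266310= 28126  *685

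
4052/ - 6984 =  - 1 + 733/1746 = -0.58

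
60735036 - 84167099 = - 23432063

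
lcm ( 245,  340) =16660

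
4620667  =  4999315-378648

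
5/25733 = 5/25733 = 0.00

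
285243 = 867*329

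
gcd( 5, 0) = 5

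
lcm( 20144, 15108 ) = 60432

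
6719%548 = 143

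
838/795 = 838/795 = 1.05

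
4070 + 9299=13369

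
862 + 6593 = 7455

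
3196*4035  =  12895860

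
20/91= 20/91 = 0.22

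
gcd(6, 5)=1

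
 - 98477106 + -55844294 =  - 154321400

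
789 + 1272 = 2061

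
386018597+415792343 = 801810940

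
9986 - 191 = 9795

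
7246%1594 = 870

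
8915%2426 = 1637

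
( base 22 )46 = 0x5E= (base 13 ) 73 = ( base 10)94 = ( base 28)3A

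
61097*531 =32442507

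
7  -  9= - 2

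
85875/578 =85875/578 = 148.57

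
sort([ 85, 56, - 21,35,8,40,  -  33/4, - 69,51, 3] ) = [ - 69, - 21, - 33/4, 3,8,35,40,51 , 56, 85]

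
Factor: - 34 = -2^1*17^1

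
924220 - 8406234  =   - 7482014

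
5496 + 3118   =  8614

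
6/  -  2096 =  - 1 + 1045/1048 = - 0.00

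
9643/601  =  9643/601 = 16.04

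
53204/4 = 13301= 13301.00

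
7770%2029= 1683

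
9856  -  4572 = 5284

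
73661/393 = 73661/393 = 187.43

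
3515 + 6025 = 9540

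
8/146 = 4/73= 0.05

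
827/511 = 1 + 316/511 = 1.62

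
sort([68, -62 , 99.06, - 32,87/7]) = [-62, - 32,87/7, 68, 99.06 ]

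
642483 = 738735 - 96252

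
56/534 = 28/267=0.10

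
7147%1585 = 807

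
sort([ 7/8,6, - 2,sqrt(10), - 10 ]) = [ - 10,- 2 , 7/8,sqrt (10 ),6 ] 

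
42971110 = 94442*455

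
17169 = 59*291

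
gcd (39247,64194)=13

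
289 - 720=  -431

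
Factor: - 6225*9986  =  -2^1*3^1*5^2*83^1* 4993^1 =-62162850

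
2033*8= 16264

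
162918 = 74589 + 88329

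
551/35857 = 551/35857  =  0.02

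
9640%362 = 228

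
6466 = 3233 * 2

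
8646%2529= 1059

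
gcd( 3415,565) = 5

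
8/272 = 1/34 = 0.03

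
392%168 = 56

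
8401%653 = 565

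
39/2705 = 39/2705 = 0.01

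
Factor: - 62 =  - 2^1*31^1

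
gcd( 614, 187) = 1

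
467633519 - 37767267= 429866252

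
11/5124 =11/5124 = 0.00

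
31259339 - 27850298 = 3409041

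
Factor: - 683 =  -683^1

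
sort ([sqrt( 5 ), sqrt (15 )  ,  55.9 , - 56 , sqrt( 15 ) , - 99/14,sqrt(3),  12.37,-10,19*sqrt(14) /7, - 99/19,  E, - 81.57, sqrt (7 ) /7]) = [ - 81.57,-56,-10, - 99/14, - 99/19,sqrt( 7 ) /7,sqrt(3),  sqrt(5 ),  E,sqrt(15 ) , sqrt (15 ),19*sqrt( 14 ) /7, 12.37, 55.9]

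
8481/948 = 2827/316 = 8.95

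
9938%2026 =1834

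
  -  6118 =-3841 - 2277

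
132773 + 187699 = 320472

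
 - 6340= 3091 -9431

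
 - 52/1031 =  - 1 + 979/1031= - 0.05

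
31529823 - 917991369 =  - 886461546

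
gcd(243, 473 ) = 1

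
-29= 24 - 53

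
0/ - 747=0/1  =  - 0.00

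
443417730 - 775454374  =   - 332036644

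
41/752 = 41/752= 0.05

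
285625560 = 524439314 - 238813754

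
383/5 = 76+3/5 = 76.60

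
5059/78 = 64 + 67/78 = 64.86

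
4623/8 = 577 + 7/8 = 577.88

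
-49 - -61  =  12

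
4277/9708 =4277/9708 =0.44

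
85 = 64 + 21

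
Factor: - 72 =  - 2^3 * 3^2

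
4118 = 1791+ 2327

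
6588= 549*12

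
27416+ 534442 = 561858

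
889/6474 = 889/6474 = 0.14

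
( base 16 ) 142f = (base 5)131132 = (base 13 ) 2476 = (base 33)4oj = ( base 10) 5167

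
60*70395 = 4223700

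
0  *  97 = 0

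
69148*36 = 2489328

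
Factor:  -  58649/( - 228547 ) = 11^( - 1 )*79^(  -  1)  *223^1 = 223/869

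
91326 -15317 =76009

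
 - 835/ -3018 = 835/3018 = 0.28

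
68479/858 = 79+697/858 = 79.81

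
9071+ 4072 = 13143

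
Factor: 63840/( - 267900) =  -56/235 = - 2^3 * 5^( - 1 ) *7^1*47^( - 1 ) 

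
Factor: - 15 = -3^1*5^1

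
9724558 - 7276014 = 2448544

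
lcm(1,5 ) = 5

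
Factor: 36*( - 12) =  - 2^4*3^3 =-432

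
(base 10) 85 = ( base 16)55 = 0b1010101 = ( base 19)49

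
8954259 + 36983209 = 45937468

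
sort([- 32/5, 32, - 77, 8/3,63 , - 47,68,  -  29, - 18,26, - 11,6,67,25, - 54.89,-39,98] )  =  [-77, - 54.89, - 47, - 39,-29, - 18, - 11,- 32/5, 8/3,6,25,26,32,63,67,68,98 ]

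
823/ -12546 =-1+11723/12546 = -  0.07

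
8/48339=8/48339= 0.00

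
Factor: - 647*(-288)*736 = 137143296 = 2^10*3^2*23^1*647^1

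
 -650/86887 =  - 1 + 86237/86887 = - 0.01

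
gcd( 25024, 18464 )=32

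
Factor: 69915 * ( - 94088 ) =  -2^3*3^1 * 5^1*19^1*59^1*79^1 * 619^1 =- 6578162520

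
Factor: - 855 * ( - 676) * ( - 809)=-2^2*3^2*5^1*13^2 * 19^1 *809^1= -  467585820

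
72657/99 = 8073/11= 733.91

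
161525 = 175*923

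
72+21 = 93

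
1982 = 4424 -2442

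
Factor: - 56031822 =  - 2^1*3^2* 7^1 * 11^1*40427^1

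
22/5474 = 11/2737 = 0.00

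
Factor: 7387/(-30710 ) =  - 2^(- 1)*5^( -1)*37^ ( - 1 )*89^1 = - 89/370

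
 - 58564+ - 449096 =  - 507660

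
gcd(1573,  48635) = 1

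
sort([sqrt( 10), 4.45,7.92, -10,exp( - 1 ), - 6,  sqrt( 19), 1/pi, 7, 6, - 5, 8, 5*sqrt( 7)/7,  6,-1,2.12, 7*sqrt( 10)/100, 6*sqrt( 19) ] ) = [ - 10, - 6,-5, - 1,7*sqrt( 10)/100 , 1/pi, exp(-1), 5*sqrt( 7)/7 , 2.12, sqrt (10), sqrt( 19 ) , 4.45, 6, 6,7, 7.92, 8, 6*sqrt( 19)]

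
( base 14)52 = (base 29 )2e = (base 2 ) 1001000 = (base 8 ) 110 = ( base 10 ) 72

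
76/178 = 38/89 =0.43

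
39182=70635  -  31453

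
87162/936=93 + 19/156 = 93.12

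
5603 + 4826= 10429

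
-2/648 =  - 1 + 323/324 = - 0.00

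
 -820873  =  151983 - 972856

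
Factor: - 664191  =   - 3^2 * 11^1*6709^1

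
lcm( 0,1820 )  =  0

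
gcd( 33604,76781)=1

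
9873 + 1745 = 11618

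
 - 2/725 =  - 2/725 = - 0.00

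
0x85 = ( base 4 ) 2011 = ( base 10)133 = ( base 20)6D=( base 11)111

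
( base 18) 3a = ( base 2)1000000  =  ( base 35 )1T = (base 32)20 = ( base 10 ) 64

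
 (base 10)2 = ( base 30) 2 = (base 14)2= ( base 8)2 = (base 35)2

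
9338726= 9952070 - 613344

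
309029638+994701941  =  1303731579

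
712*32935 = 23449720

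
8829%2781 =486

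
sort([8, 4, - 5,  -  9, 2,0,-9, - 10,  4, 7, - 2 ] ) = [ - 10, - 9 , - 9, - 5, - 2, 0, 2, 4  ,  4,7 , 8]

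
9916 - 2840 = 7076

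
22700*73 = 1657100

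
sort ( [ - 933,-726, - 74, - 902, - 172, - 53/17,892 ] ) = [ - 933, - 902, - 726, - 172, - 74 , - 53/17,892] 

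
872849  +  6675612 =7548461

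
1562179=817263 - -744916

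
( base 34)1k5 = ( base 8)3461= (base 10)1841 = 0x731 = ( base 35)1hl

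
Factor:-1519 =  - 7^2*31^1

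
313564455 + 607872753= 921437208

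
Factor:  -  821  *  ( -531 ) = 3^2*59^1*821^1 = 435951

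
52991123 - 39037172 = 13953951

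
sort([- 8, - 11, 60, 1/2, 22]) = [-11,-8, 1/2,  22, 60]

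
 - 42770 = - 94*455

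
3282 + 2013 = 5295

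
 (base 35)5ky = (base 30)7ij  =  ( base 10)6859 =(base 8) 15313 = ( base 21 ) FBD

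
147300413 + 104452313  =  251752726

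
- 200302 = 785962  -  986264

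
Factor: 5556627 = 3^3 * 131^1 * 1571^1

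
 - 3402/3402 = -1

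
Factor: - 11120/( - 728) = 1390/91=2^1*5^1*7^( - 1 )*13^(-1 ) *139^1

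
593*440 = 260920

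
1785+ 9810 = 11595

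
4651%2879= 1772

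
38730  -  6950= 31780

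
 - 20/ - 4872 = 5/1218 = 0.00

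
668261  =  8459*79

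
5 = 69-64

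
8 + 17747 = 17755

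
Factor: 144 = 2^4*3^2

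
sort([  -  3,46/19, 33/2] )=[ - 3,46/19,33/2]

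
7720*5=38600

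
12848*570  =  7323360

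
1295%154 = 63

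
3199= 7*457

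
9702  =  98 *99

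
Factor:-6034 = -2^1 * 7^1*431^1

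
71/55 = 1  +  16/55 = 1.29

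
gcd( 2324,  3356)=4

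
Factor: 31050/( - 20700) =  - 3/2 = - 2^( - 1 )*3^1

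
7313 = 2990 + 4323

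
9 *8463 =76167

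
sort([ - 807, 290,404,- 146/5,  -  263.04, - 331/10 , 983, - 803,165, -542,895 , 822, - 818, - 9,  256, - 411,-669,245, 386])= [ - 818, - 807, - 803, - 669, - 542, - 411, - 263.04,  -  331/10, - 146/5,  -  9,165,245 , 256,290,386 , 404,822,895,983] 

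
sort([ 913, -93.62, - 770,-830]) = [ - 830,  -  770,- 93.62,913] 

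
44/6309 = 44/6309  =  0.01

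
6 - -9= 15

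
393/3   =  131 = 131.00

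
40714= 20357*2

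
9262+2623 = 11885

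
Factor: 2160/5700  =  2^2 * 3^2*5^ ( -1 )*19^(  -  1 )=36/95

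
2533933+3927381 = 6461314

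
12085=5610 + 6475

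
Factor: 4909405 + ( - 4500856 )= 408549 = 3^1*23^1*31^1*191^1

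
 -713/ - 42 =16 + 41/42 = 16.98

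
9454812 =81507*116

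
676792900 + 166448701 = 843241601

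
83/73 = 1 + 10/73=   1.14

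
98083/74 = 1325 + 33/74 = 1325.45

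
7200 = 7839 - 639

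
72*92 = 6624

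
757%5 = 2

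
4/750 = 2/375 = 0.01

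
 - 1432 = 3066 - 4498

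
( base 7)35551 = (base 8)21757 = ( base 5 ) 243244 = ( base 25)eho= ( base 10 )9199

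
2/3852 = 1/1926 = 0.00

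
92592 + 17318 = 109910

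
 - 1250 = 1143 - 2393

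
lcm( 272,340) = 1360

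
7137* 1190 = 8493030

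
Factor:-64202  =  -2^1* 47^1 * 683^1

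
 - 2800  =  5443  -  8243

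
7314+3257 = 10571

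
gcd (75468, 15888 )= 3972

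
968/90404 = 242/22601  =  0.01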